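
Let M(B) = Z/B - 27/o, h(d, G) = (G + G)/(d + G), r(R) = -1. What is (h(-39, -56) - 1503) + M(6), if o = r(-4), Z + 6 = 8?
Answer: -420229/285 ≈ -1474.5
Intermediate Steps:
Z = 2 (Z = -6 + 8 = 2)
o = -1
h(d, G) = 2*G/(G + d) (h(d, G) = (2*G)/(G + d) = 2*G/(G + d))
M(B) = 27 + 2/B (M(B) = 2/B - 27/(-1) = 2/B - 27*(-1) = 2/B + 27 = 27 + 2/B)
(h(-39, -56) - 1503) + M(6) = (2*(-56)/(-56 - 39) - 1503) + (27 + 2/6) = (2*(-56)/(-95) - 1503) + (27 + 2*(1/6)) = (2*(-56)*(-1/95) - 1503) + (27 + 1/3) = (112/95 - 1503) + 82/3 = -142673/95 + 82/3 = -420229/285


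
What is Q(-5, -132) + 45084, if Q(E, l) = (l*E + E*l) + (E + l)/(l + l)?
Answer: 12250793/264 ≈ 46405.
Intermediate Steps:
Q(E, l) = (E + l)/(2*l) + 2*E*l (Q(E, l) = (E*l + E*l) + (E + l)/((2*l)) = 2*E*l + (E + l)*(1/(2*l)) = 2*E*l + (E + l)/(2*l) = (E + l)/(2*l) + 2*E*l)
Q(-5, -132) + 45084 = (½)*(-5 - 132*(1 + 4*(-5)*(-132)))/(-132) + 45084 = (½)*(-1/132)*(-5 - 132*(1 + 2640)) + 45084 = (½)*(-1/132)*(-5 - 132*2641) + 45084 = (½)*(-1/132)*(-5 - 348612) + 45084 = (½)*(-1/132)*(-348617) + 45084 = 348617/264 + 45084 = 12250793/264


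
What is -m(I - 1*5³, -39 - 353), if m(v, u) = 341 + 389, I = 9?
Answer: -730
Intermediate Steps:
m(v, u) = 730
-m(I - 1*5³, -39 - 353) = -1*730 = -730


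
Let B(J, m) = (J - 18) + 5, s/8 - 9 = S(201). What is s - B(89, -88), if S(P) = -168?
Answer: -1348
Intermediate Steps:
s = -1272 (s = 72 + 8*(-168) = 72 - 1344 = -1272)
B(J, m) = -13 + J (B(J, m) = (-18 + J) + 5 = -13 + J)
s - B(89, -88) = -1272 - (-13 + 89) = -1272 - 1*76 = -1272 - 76 = -1348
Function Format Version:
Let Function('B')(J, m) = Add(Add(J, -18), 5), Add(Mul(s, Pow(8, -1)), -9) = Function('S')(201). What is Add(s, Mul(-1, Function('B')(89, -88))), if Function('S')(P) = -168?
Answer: -1348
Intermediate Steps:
s = -1272 (s = Add(72, Mul(8, -168)) = Add(72, -1344) = -1272)
Function('B')(J, m) = Add(-13, J) (Function('B')(J, m) = Add(Add(-18, J), 5) = Add(-13, J))
Add(s, Mul(-1, Function('B')(89, -88))) = Add(-1272, Mul(-1, Add(-13, 89))) = Add(-1272, Mul(-1, 76)) = Add(-1272, -76) = -1348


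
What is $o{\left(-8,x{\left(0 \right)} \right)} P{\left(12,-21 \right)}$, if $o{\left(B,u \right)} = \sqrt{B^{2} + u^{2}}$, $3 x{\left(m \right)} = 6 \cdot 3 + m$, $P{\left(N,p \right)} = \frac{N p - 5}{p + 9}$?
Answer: $\frac{1285}{6} \approx 214.17$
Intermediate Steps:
$P{\left(N,p \right)} = \frac{-5 + N p}{9 + p}$
$x{\left(m \right)} = 6 + \frac{m}{3}$ ($x{\left(m \right)} = \frac{6 \cdot 3 + m}{3} = \frac{18 + m}{3} = 6 + \frac{m}{3}$)
$o{\left(-8,x{\left(0 \right)} \right)} P{\left(12,-21 \right)} = \sqrt{\left(-8\right)^{2} + \left(6 + \frac{1}{3} \cdot 0\right)^{2}} \frac{-5 + 12 \left(-21\right)}{9 - 21} = \sqrt{64 + \left(6 + 0\right)^{2}} \frac{-5 - 252}{-12} = \sqrt{64 + 6^{2}} \left(\left(- \frac{1}{12}\right) \left(-257\right)\right) = \sqrt{64 + 36} \cdot \frac{257}{12} = \sqrt{100} \cdot \frac{257}{12} = 10 \cdot \frac{257}{12} = \frac{1285}{6}$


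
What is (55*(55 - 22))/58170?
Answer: 121/3878 ≈ 0.031202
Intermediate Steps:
(55*(55 - 22))/58170 = (55*33)*(1/58170) = 1815*(1/58170) = 121/3878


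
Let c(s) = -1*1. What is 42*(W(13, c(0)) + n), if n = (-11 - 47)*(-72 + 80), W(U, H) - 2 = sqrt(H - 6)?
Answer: -19404 + 42*I*sqrt(7) ≈ -19404.0 + 111.12*I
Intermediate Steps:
c(s) = -1
W(U, H) = 2 + sqrt(-6 + H) (W(U, H) = 2 + sqrt(H - 6) = 2 + sqrt(-6 + H))
n = -464 (n = -58*8 = -464)
42*(W(13, c(0)) + n) = 42*((2 + sqrt(-6 - 1)) - 464) = 42*((2 + sqrt(-7)) - 464) = 42*((2 + I*sqrt(7)) - 464) = 42*(-462 + I*sqrt(7)) = -19404 + 42*I*sqrt(7)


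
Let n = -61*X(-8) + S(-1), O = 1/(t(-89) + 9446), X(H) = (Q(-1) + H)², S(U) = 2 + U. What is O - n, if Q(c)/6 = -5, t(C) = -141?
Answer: 819612316/9305 ≈ 88083.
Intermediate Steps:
Q(c) = -30 (Q(c) = 6*(-5) = -30)
X(H) = (-30 + H)²
O = 1/9305 (O = 1/(-141 + 9446) = 1/9305 ≈ 0.00010747)
n = -88083 (n = -61*(-30 - 8)² + (2 - 1) = -61*(-38)² + 1 = -61*1444 + 1 = -88084 + 1 = -88083)
O - n = 1/9305 - 1*(-88083) = 1/9305 + 88083 = 819612316/9305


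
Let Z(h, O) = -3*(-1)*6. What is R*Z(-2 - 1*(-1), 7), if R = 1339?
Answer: 24102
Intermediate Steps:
Z(h, O) = 18 (Z(h, O) = 3*6 = 18)
R*Z(-2 - 1*(-1), 7) = 1339*18 = 24102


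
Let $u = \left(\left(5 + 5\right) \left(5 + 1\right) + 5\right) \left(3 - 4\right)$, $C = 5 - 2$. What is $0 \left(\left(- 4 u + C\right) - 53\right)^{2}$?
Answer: $0$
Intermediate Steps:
$C = 3$ ($C = 5 - 2 = 3$)
$u = -65$ ($u = \left(10 \cdot 6 + 5\right) \left(-1\right) = \left(60 + 5\right) \left(-1\right) = 65 \left(-1\right) = -65$)
$0 \left(\left(- 4 u + C\right) - 53\right)^{2} = 0 \left(\left(\left(-4\right) \left(-65\right) + 3\right) - 53\right)^{2} = 0 \left(\left(260 + 3\right) - 53\right)^{2} = 0 \left(263 - 53\right)^{2} = 0 \cdot 210^{2} = 0 \cdot 44100 = 0$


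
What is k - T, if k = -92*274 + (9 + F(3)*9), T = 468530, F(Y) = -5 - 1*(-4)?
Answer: -493738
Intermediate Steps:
F(Y) = -1 (F(Y) = -5 + 4 = -1)
k = -25208 (k = -92*274 + (9 - 1*9) = -25208 + (9 - 9) = -25208 + 0 = -25208)
k - T = -25208 - 1*468530 = -25208 - 468530 = -493738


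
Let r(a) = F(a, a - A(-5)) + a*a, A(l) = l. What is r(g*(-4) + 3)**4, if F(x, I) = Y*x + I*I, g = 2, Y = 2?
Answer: 50625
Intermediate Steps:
F(x, I) = I**2 + 2*x (F(x, I) = 2*x + I*I = 2*x + I**2 = I**2 + 2*x)
r(a) = a**2 + (5 + a)**2 + 2*a (r(a) = ((a - 1*(-5))**2 + 2*a) + a*a = ((a + 5)**2 + 2*a) + a**2 = ((5 + a)**2 + 2*a) + a**2 = a**2 + (5 + a)**2 + 2*a)
r(g*(-4) + 3)**4 = (25 + 2*(2*(-4) + 3)**2 + 12*(2*(-4) + 3))**4 = (25 + 2*(-8 + 3)**2 + 12*(-8 + 3))**4 = (25 + 2*(-5)**2 + 12*(-5))**4 = (25 + 2*25 - 60)**4 = (25 + 50 - 60)**4 = 15**4 = 50625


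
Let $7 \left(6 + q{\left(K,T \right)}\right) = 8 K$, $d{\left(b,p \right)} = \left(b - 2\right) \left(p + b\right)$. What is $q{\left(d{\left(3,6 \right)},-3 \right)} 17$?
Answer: $\frac{510}{7} \approx 72.857$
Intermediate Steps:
$d{\left(b,p \right)} = \left(-2 + b\right) \left(b + p\right)$
$q{\left(K,T \right)} = -6 + \frac{8 K}{7}$
$q{\left(d{\left(3,6 \right)},-3 \right)} 17 = \left(-6 + \frac{8 \left(3^{2} - 6 - 12 + 3 \cdot 6\right)}{7}\right) 17 = \left(-6 + \frac{8 \left(9 - 6 - 12 + 18\right)}{7}\right) 17 = \left(-6 + \frac{8}{7} \cdot 9\right) 17 = \left(-6 + \frac{72}{7}\right) 17 = \frac{30}{7} \cdot 17 = \frac{510}{7}$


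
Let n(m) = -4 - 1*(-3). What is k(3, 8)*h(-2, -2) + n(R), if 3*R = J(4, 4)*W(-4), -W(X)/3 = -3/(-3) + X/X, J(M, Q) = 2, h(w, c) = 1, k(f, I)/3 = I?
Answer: 23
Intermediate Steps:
k(f, I) = 3*I
W(X) = -6 (W(X) = -3*(-3/(-3) + X/X) = -3*(-3*(-⅓) + 1) = -3*(1 + 1) = -3*2 = -6)
R = -4 (R = (2*(-6))/3 = (⅓)*(-12) = -4)
n(m) = -1 (n(m) = -4 + 3 = -1)
k(3, 8)*h(-2, -2) + n(R) = (3*8)*1 - 1 = 24*1 - 1 = 24 - 1 = 23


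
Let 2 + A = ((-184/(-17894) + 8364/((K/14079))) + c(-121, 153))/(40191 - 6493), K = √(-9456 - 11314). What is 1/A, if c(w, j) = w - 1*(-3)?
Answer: -297935570484921145/88026742950614675889 + 8339819769117109*I*√20770/29342247650204891963 ≈ -0.0033846 + 0.040962*I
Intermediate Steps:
K = I*√20770 (K = √(-20770) = I*√20770 ≈ 144.12*I)
c(w, j) = 3 + w (c(w, j) = w + 3 = 3 + w)
A = -13131471/6554261 - 29439189*I*√20770/174976865 (A = -2 + ((-184/(-17894) + 8364/(((I*√20770)/14079))) + (3 - 121))/(40191 - 6493) = -2 + ((-184*(-1/17894) + 8364/(((I*√20770)*(1/14079)))) - 118)/33698 = -2 + ((4/389 + 8364/((I*√20770/14079))) - 118)*(1/33698) = -2 + ((4/389 + 8364*(-14079*I*√20770/20770)) - 118)*(1/33698) = -2 + ((4/389 - 58878378*I*√20770/10385) - 118)*(1/33698) = -2 + (-45898/389 - 58878378*I*√20770/10385)*(1/33698) = -2 + (-22949/6554261 - 29439189*I*√20770/174976865) = -13131471/6554261 - 29439189*I*√20770/174976865 ≈ -2.0035 - 24.247*I)
1/A = 1/(-13131471/6554261 - 29439189*I*√20770/174976865)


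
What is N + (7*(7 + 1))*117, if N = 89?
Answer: 6641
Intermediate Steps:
N + (7*(7 + 1))*117 = 89 + (7*(7 + 1))*117 = 89 + (7*8)*117 = 89 + 56*117 = 89 + 6552 = 6641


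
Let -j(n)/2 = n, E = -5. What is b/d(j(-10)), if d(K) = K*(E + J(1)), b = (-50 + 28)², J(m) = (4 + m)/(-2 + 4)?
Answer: -242/25 ≈ -9.6800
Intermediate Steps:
J(m) = 2 + m/2 (J(m) = (4 + m)/2 = (4 + m)*(½) = 2 + m/2)
b = 484 (b = (-22)² = 484)
j(n) = -2*n
d(K) = -5*K/2 (d(K) = K*(-5 + (2 + (½)*1)) = K*(-5 + (2 + ½)) = K*(-5 + 5/2) = K*(-5/2) = -5*K/2)
b/d(j(-10)) = 484/((-(-5)*(-10))) = 484/((-5/2*20)) = 484/(-50) = 484*(-1/50) = -242/25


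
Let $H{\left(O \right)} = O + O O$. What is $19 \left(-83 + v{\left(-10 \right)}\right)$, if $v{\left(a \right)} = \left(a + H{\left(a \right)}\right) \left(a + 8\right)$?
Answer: $-4617$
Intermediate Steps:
$H{\left(O \right)} = O + O^{2}$
$v{\left(a \right)} = \left(8 + a\right) \left(a + a \left(1 + a\right)\right)$ ($v{\left(a \right)} = \left(a + a \left(1 + a\right)\right) \left(a + 8\right) = \left(a + a \left(1 + a\right)\right) \left(8 + a\right) = \left(8 + a\right) \left(a + a \left(1 + a\right)\right)$)
$19 \left(-83 + v{\left(-10 \right)}\right) = 19 \left(-83 - 10 \left(16 + \left(-10\right)^{2} + 10 \left(-10\right)\right)\right) = 19 \left(-83 - 10 \left(16 + 100 - 100\right)\right) = 19 \left(-83 - 160\right) = 19 \left(-243\right) = -4617$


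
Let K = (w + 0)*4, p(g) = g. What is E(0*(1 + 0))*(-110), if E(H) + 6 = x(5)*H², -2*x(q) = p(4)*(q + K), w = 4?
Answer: 660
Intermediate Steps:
K = 16 (K = (4 + 0)*4 = 4*4 = 16)
x(q) = -32 - 2*q (x(q) = -2*(q + 16) = -2*(16 + q) = -(64 + 4*q)/2 = -32 - 2*q)
E(H) = -6 - 42*H² (E(H) = -6 + (-32 - 2*5)*H² = -6 + (-32 - 10)*H² = -6 - 42*H²)
E(0*(1 + 0))*(-110) = (-6 - 42*(0*(1 + 0))²)*(-110) = (-6 - 42*(0*1)²)*(-110) = (-6 - 42*0²)*(-110) = (-6 - 42*0)*(-110) = (-6 + 0)*(-110) = -6*(-110) = 660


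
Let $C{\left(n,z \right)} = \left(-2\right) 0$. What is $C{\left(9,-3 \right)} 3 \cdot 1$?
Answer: $0$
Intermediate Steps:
$C{\left(n,z \right)} = 0$
$C{\left(9,-3 \right)} 3 \cdot 1 = 0 \cdot 3 \cdot 1 = 0 \cdot 3 = 0$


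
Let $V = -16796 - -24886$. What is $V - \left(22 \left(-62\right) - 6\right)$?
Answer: $9460$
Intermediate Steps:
$V = 8090$ ($V = -16796 + 24886 = 8090$)
$V - \left(22 \left(-62\right) - 6\right) = 8090 - \left(22 \left(-62\right) - 6\right) = 8090 - \left(-1364 - 6\right) = 8090 - -1370 = 8090 + 1370 = 9460$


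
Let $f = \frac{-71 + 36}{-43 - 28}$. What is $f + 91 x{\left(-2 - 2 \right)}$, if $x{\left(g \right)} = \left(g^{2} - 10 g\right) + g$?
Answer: $\frac{336007}{71} \approx 4732.5$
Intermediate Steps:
$x{\left(g \right)} = g^{2} - 9 g$
$f = \frac{35}{71}$ ($f = - \frac{35}{-71} = \left(-35\right) \left(- \frac{1}{71}\right) = \frac{35}{71} \approx 0.49296$)
$f + 91 x{\left(-2 - 2 \right)} = \frac{35}{71} + 91 \left(-2 - 2\right) \left(-9 - 4\right) = \frac{35}{71} + 91 \left(- 4 \left(-9 - 4\right)\right) = \frac{35}{71} + 91 \left(\left(-4\right) \left(-13\right)\right) = \frac{35}{71} + 91 \cdot 52 = \frac{35}{71} + 4732 = \frac{336007}{71}$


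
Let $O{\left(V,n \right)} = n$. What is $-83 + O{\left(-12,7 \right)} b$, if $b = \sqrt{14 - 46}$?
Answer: $-83 + 28 i \sqrt{2} \approx -83.0 + 39.598 i$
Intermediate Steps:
$b = 4 i \sqrt{2}$ ($b = \sqrt{-32} = 4 i \sqrt{2} \approx 5.6569 i$)
$-83 + O{\left(-12,7 \right)} b = -83 + 7 \cdot 4 i \sqrt{2} = -83 + 28 i \sqrt{2}$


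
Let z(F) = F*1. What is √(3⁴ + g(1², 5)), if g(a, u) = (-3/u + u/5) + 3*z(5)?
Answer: √2410/5 ≈ 9.8183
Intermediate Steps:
z(F) = F
g(a, u) = 15 - 3/u + u/5 (g(a, u) = (-3/u + u/5) + 3*5 = (-3/u + u*(⅕)) + 15 = (-3/u + u/5) + 15 = 15 - 3/u + u/5)
√(3⁴ + g(1², 5)) = √(3⁴ + (15 - 3/5 + (⅕)*5)) = √(81 + (15 - 3*⅕ + 1)) = √(81 + (15 - ⅗ + 1)) = √(81 + 77/5) = √(482/5) = √2410/5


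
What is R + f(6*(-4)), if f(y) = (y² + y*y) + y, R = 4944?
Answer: 6072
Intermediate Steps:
f(y) = y + 2*y² (f(y) = (y² + y²) + y = 2*y² + y = y + 2*y²)
R + f(6*(-4)) = 4944 + (6*(-4))*(1 + 2*(6*(-4))) = 4944 - 24*(1 + 2*(-24)) = 4944 - 24*(1 - 48) = 4944 - 24*(-47) = 4944 + 1128 = 6072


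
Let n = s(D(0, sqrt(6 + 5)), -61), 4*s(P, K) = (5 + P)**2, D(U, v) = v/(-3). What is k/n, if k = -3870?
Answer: -8219880/11449 - 1044900*sqrt(11)/11449 ≈ -1020.7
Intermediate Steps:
D(U, v) = -v/3 (D(U, v) = v*(-1/3) = -v/3)
s(P, K) = (5 + P)**2/4
n = (5 - sqrt(11)/3)**2/4 (n = (5 - sqrt(6 + 5)/3)**2/4 = (5 - sqrt(11)/3)**2/4 ≈ 3.7917)
k/n = -3870*36/(15 - sqrt(11))**2 = -139320/(15 - sqrt(11))**2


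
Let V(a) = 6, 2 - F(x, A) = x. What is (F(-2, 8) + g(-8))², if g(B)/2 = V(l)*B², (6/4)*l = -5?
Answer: 595984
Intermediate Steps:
l = -10/3 (l = (⅔)*(-5) = -10/3 ≈ -3.3333)
F(x, A) = 2 - x
g(B) = 12*B² (g(B) = 2*(6*B²) = 12*B²)
(F(-2, 8) + g(-8))² = ((2 - 1*(-2)) + 12*(-8)²)² = ((2 + 2) + 12*64)² = (4 + 768)² = 772² = 595984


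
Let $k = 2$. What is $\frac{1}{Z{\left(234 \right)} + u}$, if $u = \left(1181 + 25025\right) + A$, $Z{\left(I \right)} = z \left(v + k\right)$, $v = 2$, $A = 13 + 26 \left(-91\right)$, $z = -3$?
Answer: $\frac{1}{23841} \approx 4.1945 \cdot 10^{-5}$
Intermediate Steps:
$A = -2353$ ($A = 13 - 2366 = -2353$)
$Z{\left(I \right)} = -12$ ($Z{\left(I \right)} = - 3 \left(2 + 2\right) = \left(-3\right) 4 = -12$)
$u = 23853$ ($u = \left(1181 + 25025\right) - 2353 = 26206 - 2353 = 23853$)
$\frac{1}{Z{\left(234 \right)} + u} = \frac{1}{-12 + 23853} = \frac{1}{23841}$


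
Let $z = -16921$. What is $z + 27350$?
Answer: $10429$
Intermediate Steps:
$z + 27350 = -16921 + 27350 = 10429$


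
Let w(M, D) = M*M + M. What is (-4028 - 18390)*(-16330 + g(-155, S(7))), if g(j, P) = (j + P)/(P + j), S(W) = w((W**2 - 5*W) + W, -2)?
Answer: 366063522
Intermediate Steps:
w(M, D) = M + M**2 (w(M, D) = M**2 + M = M + M**2)
S(W) = (W**2 - 4*W)*(1 + W**2 - 4*W) (S(W) = ((W**2 - 5*W) + W)*(1 + ((W**2 - 5*W) + W)) = (W**2 - 4*W)*(1 + (W**2 - 4*W)) = (W**2 - 4*W)*(1 + W**2 - 4*W))
g(j, P) = 1 (g(j, P) = (P + j)/(P + j) = 1)
(-4028 - 18390)*(-16330 + g(-155, S(7))) = (-4028 - 18390)*(-16330 + 1) = -22418*(-16329) = 366063522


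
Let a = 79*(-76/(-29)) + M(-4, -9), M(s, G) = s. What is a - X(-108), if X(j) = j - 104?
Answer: 12036/29 ≈ 415.03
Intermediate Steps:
X(j) = -104 + j
a = 5888/29 (a = 79*(-76/(-29)) - 4 = 79*(-76*(-1/29)) - 4 = 79*(76/29) - 4 = 6004/29 - 4 = 5888/29 ≈ 203.03)
a - X(-108) = 5888/29 - (-104 - 108) = 5888/29 - 1*(-212) = 5888/29 + 212 = 12036/29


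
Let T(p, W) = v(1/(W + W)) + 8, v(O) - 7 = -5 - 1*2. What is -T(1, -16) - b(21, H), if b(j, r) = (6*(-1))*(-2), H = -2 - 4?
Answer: -20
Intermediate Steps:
H = -6
v(O) = 0 (v(O) = 7 + (-5 - 1*2) = 7 + (-5 - 2) = 7 - 7 = 0)
T(p, W) = 8 (T(p, W) = 0 + 8 = 8)
b(j, r) = 12 (b(j, r) = -6*(-2) = 12)
-T(1, -16) - b(21, H) = -1*8 - 1*12 = -8 - 12 = -20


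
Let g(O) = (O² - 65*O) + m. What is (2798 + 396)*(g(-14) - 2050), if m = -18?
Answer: -3072628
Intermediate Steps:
g(O) = -18 + O² - 65*O (g(O) = (O² - 65*O) - 18 = -18 + O² - 65*O)
(2798 + 396)*(g(-14) - 2050) = (2798 + 396)*((-18 + (-14)² - 65*(-14)) - 2050) = 3194*((-18 + 196 + 910) - 2050) = 3194*(1088 - 2050) = 3194*(-962) = -3072628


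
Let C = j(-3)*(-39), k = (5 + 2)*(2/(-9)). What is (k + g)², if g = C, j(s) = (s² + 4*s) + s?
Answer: 4376464/81 ≈ 54030.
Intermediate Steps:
k = -14/9 (k = 7*(2*(-⅑)) = 7*(-2/9) = -14/9 ≈ -1.5556)
j(s) = s² + 5*s
C = 234 (C = -3*(5 - 3)*(-39) = -3*2*(-39) = -6*(-39) = 234)
g = 234
(k + g)² = (-14/9 + 234)² = (2092/9)² = 4376464/81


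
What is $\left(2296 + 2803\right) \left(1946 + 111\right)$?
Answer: $10488643$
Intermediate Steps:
$\left(2296 + 2803\right) \left(1946 + 111\right) = 5099 \cdot 2057 = 10488643$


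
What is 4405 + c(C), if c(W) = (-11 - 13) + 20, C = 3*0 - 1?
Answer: 4401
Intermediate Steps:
C = -1 (C = 0 - 1 = -1)
c(W) = -4 (c(W) = -24 + 20 = -4)
4405 + c(C) = 4405 - 4 = 4401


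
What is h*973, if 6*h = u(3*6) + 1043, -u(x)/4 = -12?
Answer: 1061543/6 ≈ 1.7692e+5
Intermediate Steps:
u(x) = 48 (u(x) = -4*(-12) = 48)
h = 1091/6 (h = (48 + 1043)/6 = (1/6)*1091 = 1091/6 ≈ 181.83)
h*973 = (1091/6)*973 = 1061543/6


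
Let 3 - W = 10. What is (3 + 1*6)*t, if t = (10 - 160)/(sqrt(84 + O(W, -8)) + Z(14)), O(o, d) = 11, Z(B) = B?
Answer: -18900/101 + 1350*sqrt(95)/101 ≈ -56.850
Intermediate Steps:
W = -7 (W = 3 - 1*10 = 3 - 10 = -7)
t = -150/(14 + sqrt(95)) (t = (10 - 160)/(sqrt(84 + 11) + 14) = -150/(sqrt(95) + 14) = -150/(14 + sqrt(95)) ≈ -6.3166)
(3 + 1*6)*t = (3 + 1*6)*(-2100/101 + 150*sqrt(95)/101) = (3 + 6)*(-2100/101 + 150*sqrt(95)/101) = 9*(-2100/101 + 150*sqrt(95)/101) = -18900/101 + 1350*sqrt(95)/101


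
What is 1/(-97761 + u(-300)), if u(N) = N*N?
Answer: -1/7761 ≈ -0.00012885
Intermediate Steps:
u(N) = N**2
1/(-97761 + u(-300)) = 1/(-97761 + (-300)**2) = 1/(-97761 + 90000) = 1/(-7761) = -1/7761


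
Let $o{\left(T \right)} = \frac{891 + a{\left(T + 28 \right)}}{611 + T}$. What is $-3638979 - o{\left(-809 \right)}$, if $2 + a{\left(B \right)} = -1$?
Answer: $- \frac{120086159}{33} \approx -3.639 \cdot 10^{6}$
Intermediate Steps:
$a{\left(B \right)} = -3$ ($a{\left(B \right)} = -2 - 1 = -3$)
$o{\left(T \right)} = \frac{888}{611 + T}$ ($o{\left(T \right)} = \frac{891 - 3}{611 + T} = \frac{888}{611 + T}$)
$-3638979 - o{\left(-809 \right)} = -3638979 - \frac{888}{611 - 809} = -3638979 - \frac{888}{-198} = -3638979 - 888 \left(- \frac{1}{198}\right) = -3638979 - - \frac{148}{33} = -3638979 + \frac{148}{33} = - \frac{120086159}{33}$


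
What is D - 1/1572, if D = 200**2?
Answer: 62879999/1572 ≈ 40000.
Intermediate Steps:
D = 40000
D - 1/1572 = 40000 - 1/1572 = 62879999/1572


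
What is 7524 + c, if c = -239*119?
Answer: -20917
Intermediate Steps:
c = -28441
7524 + c = 7524 - 28441 = -20917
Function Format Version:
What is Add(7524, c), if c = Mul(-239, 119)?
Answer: -20917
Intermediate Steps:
c = -28441
Add(7524, c) = Add(7524, -28441) = -20917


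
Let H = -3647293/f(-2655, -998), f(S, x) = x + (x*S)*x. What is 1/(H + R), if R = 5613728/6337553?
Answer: 16758972031830754/14868010181625933 ≈ 1.1272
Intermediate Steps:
f(S, x) = x + S*x**2 (f(S, x) = x + (S*x)*x = x + S*x**2)
H = 3647293/2644391618 (H = -3647293*(-1/(998*(1 - 2655*(-998)))) = -3647293*(-1/(998*(1 + 2649690))) = -3647293/((-998*2649691)) = -3647293/(-2644391618) = -3647293*(-1/2644391618) = 3647293/2644391618 ≈ 0.0013793)
R = 5613728/6337553 (R = 5613728*(1/6337553) = 5613728/6337553 ≈ 0.88579)
1/(H + R) = 1/(3647293/2644391618 + 5613728/6337553) = 1/(14868010181625933/16758972031830754) = 16758972031830754/14868010181625933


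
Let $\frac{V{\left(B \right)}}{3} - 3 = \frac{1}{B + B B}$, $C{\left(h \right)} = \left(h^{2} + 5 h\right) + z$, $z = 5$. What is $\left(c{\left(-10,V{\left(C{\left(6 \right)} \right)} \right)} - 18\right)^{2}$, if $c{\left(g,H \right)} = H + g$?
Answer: $\frac{1048140625}{2903616} \approx 360.98$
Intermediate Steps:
$C{\left(h \right)} = 5 + h^{2} + 5 h$ ($C{\left(h \right)} = \left(h^{2} + 5 h\right) + 5 = 5 + h^{2} + 5 h$)
$V{\left(B \right)} = 9 + \frac{3}{B + B^{2}}$ ($V{\left(B \right)} = 9 + \frac{3}{B + B B} = 9 + \frac{3}{B + B^{2}}$)
$\left(c{\left(-10,V{\left(C{\left(6 \right)} \right)} \right)} - 18\right)^{2} = \left(\left(\frac{3 \left(1 + 3 \left(5 + 6^{2} + 5 \cdot 6\right) + 3 \left(5 + 6^{2} + 5 \cdot 6\right)^{2}\right)}{\left(5 + 6^{2} + 5 \cdot 6\right) \left(1 + \left(5 + 6^{2} + 5 \cdot 6\right)\right)} - 10\right) - 18\right)^{2} = \left(\left(\frac{3 \left(1 + 3 \left(5 + 36 + 30\right) + 3 \left(5 + 36 + 30\right)^{2}\right)}{\left(5 + 36 + 30\right) \left(1 + \left(5 + 36 + 30\right)\right)} - 10\right) - 18\right)^{2} = \left(\left(\frac{3 \left(1 + 3 \cdot 71 + 3 \cdot 71^{2}\right)}{71 \left(1 + 71\right)} - 10\right) - 18\right)^{2} = \left(\left(3 \cdot \frac{1}{71} \cdot \frac{1}{72} \left(1 + 213 + 3 \cdot 5041\right) - 10\right) - 18\right)^{2} = \left(\left(3 \cdot \frac{1}{71} \cdot \frac{1}{72} \left(1 + 213 + 15123\right) - 10\right) - 18\right)^{2} = \left(\left(3 \cdot \frac{1}{71} \cdot \frac{1}{72} \cdot 15337 - 10\right) - 18\right)^{2} = \left(\left(\frac{15337}{1704} - 10\right) - 18\right)^{2} = \left(- \frac{1703}{1704} - 18\right)^{2} = \left(- \frac{32375}{1704}\right)^{2} = \frac{1048140625}{2903616}$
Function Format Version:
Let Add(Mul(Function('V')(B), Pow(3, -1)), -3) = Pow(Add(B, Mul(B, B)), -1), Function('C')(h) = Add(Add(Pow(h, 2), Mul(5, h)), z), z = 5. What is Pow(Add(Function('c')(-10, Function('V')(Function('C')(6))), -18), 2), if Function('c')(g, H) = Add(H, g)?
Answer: Rational(1048140625, 2903616) ≈ 360.98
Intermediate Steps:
Function('C')(h) = Add(5, Pow(h, 2), Mul(5, h)) (Function('C')(h) = Add(Add(Pow(h, 2), Mul(5, h)), 5) = Add(5, Pow(h, 2), Mul(5, h)))
Function('V')(B) = Add(9, Mul(3, Pow(Add(B, Pow(B, 2)), -1))) (Function('V')(B) = Add(9, Mul(3, Pow(Add(B, Mul(B, B)), -1))) = Add(9, Mul(3, Pow(Add(B, Pow(B, 2)), -1))))
Pow(Add(Function('c')(-10, Function('V')(Function('C')(6))), -18), 2) = Pow(Add(Add(Mul(3, Pow(Add(5, Pow(6, 2), Mul(5, 6)), -1), Pow(Add(1, Add(5, Pow(6, 2), Mul(5, 6))), -1), Add(1, Mul(3, Add(5, Pow(6, 2), Mul(5, 6))), Mul(3, Pow(Add(5, Pow(6, 2), Mul(5, 6)), 2)))), -10), -18), 2) = Pow(Add(Add(Mul(3, Pow(Add(5, 36, 30), -1), Pow(Add(1, Add(5, 36, 30)), -1), Add(1, Mul(3, Add(5, 36, 30)), Mul(3, Pow(Add(5, 36, 30), 2)))), -10), -18), 2) = Pow(Add(Add(Mul(3, Pow(71, -1), Pow(Add(1, 71), -1), Add(1, Mul(3, 71), Mul(3, Pow(71, 2)))), -10), -18), 2) = Pow(Add(Add(Mul(3, Rational(1, 71), Pow(72, -1), Add(1, 213, Mul(3, 5041))), -10), -18), 2) = Pow(Add(Add(Mul(3, Rational(1, 71), Rational(1, 72), Add(1, 213, 15123)), -10), -18), 2) = Pow(Add(Add(Mul(3, Rational(1, 71), Rational(1, 72), 15337), -10), -18), 2) = Pow(Add(Add(Rational(15337, 1704), -10), -18), 2) = Pow(Add(Rational(-1703, 1704), -18), 2) = Pow(Rational(-32375, 1704), 2) = Rational(1048140625, 2903616)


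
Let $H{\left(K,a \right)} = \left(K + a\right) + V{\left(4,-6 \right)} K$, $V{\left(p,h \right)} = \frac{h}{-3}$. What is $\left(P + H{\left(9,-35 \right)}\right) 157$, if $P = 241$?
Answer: $36581$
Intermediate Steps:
$V{\left(p,h \right)} = - \frac{h}{3}$ ($V{\left(p,h \right)} = h \left(- \frac{1}{3}\right) = - \frac{h}{3}$)
$H{\left(K,a \right)} = a + 3 K$ ($H{\left(K,a \right)} = \left(K + a\right) + \left(- \frac{1}{3}\right) \left(-6\right) K = \left(K + a\right) + 2 K = a + 3 K$)
$\left(P + H{\left(9,-35 \right)}\right) 157 = \left(241 + \left(-35 + 3 \cdot 9\right)\right) 157 = \left(241 + \left(-35 + 27\right)\right) 157 = \left(241 - 8\right) 157 = 233 \cdot 157 = 36581$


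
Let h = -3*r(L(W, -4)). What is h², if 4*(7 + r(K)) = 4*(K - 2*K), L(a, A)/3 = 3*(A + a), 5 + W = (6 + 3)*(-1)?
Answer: 216225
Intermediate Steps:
W = -14 (W = -5 + (6 + 3)*(-1) = -5 + 9*(-1) = -5 - 9 = -14)
L(a, A) = 9*A + 9*a (L(a, A) = 3*(3*(A + a)) = 3*(3*A + 3*a) = 9*A + 9*a)
r(K) = -7 - K (r(K) = -7 + (4*(K - 2*K))/4 = -7 + (4*(-K))/4 = -7 + (-4*K)/4 = -7 - K)
h = -465 (h = -3*(-7 - (9*(-4) + 9*(-14))) = -3*(-7 - (-36 - 126)) = -3*(-7 - 1*(-162)) = -3*(-7 + 162) = -3*155 = -465)
h² = (-465)² = 216225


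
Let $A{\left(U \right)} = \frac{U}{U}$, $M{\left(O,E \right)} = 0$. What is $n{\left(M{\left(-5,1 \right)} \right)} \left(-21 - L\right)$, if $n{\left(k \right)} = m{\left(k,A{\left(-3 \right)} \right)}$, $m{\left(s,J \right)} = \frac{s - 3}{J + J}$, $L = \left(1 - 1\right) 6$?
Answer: $\frac{63}{2} \approx 31.5$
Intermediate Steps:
$A{\left(U \right)} = 1$
$L = 0$ ($L = 0 \cdot 6 = 0$)
$m{\left(s,J \right)} = \frac{-3 + s}{2 J}$
$n{\left(k \right)} = - \frac{3}{2} + \frac{k}{2}$ ($n{\left(k \right)} = \frac{-3 + k}{2 \cdot 1} = \frac{1}{2} \cdot 1 \left(-3 + k\right) = - \frac{3}{2} + \frac{k}{2}$)
$n{\left(M{\left(-5,1 \right)} \right)} \left(-21 - L\right) = \left(- \frac{3}{2} + \frac{1}{2} \cdot 0\right) \left(-21 - 0\right) = \left(- \frac{3}{2} + 0\right) \left(-21 + 0\right) = \left(- \frac{3}{2}\right) \left(-21\right) = \frac{63}{2}$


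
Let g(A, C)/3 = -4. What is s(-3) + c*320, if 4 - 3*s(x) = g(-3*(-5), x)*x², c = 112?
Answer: 107632/3 ≈ 35877.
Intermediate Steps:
g(A, C) = -12 (g(A, C) = 3*(-4) = -12)
s(x) = 4/3 + 4*x² (s(x) = 4/3 - (-4)*x² = 4/3 + 4*x²)
s(-3) + c*320 = (4/3 + 4*(-3)²) + 112*320 = (4/3 + 4*9) + 35840 = (4/3 + 36) + 35840 = 112/3 + 35840 = 107632/3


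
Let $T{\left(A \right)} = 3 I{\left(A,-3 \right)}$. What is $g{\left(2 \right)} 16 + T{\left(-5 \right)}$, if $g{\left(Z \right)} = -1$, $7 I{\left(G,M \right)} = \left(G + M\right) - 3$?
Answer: $- \frac{145}{7} \approx -20.714$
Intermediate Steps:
$I{\left(G,M \right)} = - \frac{3}{7} + \frac{G}{7} + \frac{M}{7}$ ($I{\left(G,M \right)} = \frac{\left(G + M\right) - 3}{7} = \frac{-3 + G + M}{7} = - \frac{3}{7} + \frac{G}{7} + \frac{M}{7}$)
$T{\left(A \right)} = - \frac{18}{7} + \frac{3 A}{7}$ ($T{\left(A \right)} = 3 \left(- \frac{3}{7} + \frac{A}{7} + \frac{1}{7} \left(-3\right)\right) = 3 \left(- \frac{3}{7} + \frac{A}{7} - \frac{3}{7}\right) = 3 \left(- \frac{6}{7} + \frac{A}{7}\right) = - \frac{18}{7} + \frac{3 A}{7}$)
$g{\left(2 \right)} 16 + T{\left(-5 \right)} = \left(-1\right) 16 + \left(- \frac{18}{7} + \frac{3}{7} \left(-5\right)\right) = -16 - \frac{33}{7} = - \frac{145}{7}$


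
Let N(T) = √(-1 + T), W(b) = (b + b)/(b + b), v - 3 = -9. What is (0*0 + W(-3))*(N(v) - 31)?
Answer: -31 + I*√7 ≈ -31.0 + 2.6458*I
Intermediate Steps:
v = -6 (v = 3 - 9 = -6)
W(b) = 1 (W(b) = (2*b)/((2*b)) = (2*b)*(1/(2*b)) = 1)
(0*0 + W(-3))*(N(v) - 31) = (0*0 + 1)*(√(-1 - 6) - 31) = (0 + 1)*(√(-7) - 31) = 1*(I*√7 - 31) = 1*(-31 + I*√7) = -31 + I*√7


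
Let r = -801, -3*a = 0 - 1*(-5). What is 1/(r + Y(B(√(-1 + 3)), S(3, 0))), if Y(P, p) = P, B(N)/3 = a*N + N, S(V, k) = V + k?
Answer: -801/641593 + 2*√2/641593 ≈ -0.0012440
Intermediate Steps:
a = -5/3 (a = -(0 - 1*(-5))/3 = -(0 + 5)/3 = -⅓*5 = -5/3 ≈ -1.6667)
B(N) = -2*N (B(N) = 3*(-5*N/3 + N) = 3*(-2*N/3) = -2*N)
1/(r + Y(B(√(-1 + 3)), S(3, 0))) = 1/(-801 - 2*√(-1 + 3)) = 1/(-801 - 2*√2)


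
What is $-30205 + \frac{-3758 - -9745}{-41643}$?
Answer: $- \frac{1257832802}{41643} \approx -30205.0$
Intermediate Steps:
$-30205 + \frac{-3758 - -9745}{-41643} = -30205 + \left(-3758 + 9745\right) \left(- \frac{1}{41643}\right) = -30205 + 5987 \left(- \frac{1}{41643}\right) = -30205 - \frac{5987}{41643} = - \frac{1257832802}{41643}$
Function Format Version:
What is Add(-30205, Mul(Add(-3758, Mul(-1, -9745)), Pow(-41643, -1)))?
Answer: Rational(-1257832802, 41643) ≈ -30205.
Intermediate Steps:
Add(-30205, Mul(Add(-3758, Mul(-1, -9745)), Pow(-41643, -1))) = Add(-30205, Mul(Add(-3758, 9745), Rational(-1, 41643))) = Add(-30205, Mul(5987, Rational(-1, 41643))) = Add(-30205, Rational(-5987, 41643)) = Rational(-1257832802, 41643)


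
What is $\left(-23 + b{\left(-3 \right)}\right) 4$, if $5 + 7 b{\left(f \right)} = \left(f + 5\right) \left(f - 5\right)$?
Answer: $-104$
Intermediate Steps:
$b{\left(f \right)} = - \frac{5}{7} + \frac{\left(-5 + f\right) \left(5 + f\right)}{7}$ ($b{\left(f \right)} = - \frac{5}{7} + \frac{\left(f + 5\right) \left(f - 5\right)}{7} = - \frac{5}{7} + \frac{\left(5 + f\right) \left(-5 + f\right)}{7} = - \frac{5}{7} + \frac{\left(-5 + f\right) \left(5 + f\right)}{7}$)
$\left(-23 + b{\left(-3 \right)}\right) 4 = \left(-23 - \left(\frac{30}{7} - \frac{\left(-3\right)^{2}}{7}\right)\right) 4 = \left(-23 + \left(- \frac{30}{7} + \frac{1}{7} \cdot 9\right)\right) 4 = \left(-23 + \left(- \frac{30}{7} + \frac{9}{7}\right)\right) 4 = \left(-23 - 3\right) 4 = \left(-26\right) 4 = -104$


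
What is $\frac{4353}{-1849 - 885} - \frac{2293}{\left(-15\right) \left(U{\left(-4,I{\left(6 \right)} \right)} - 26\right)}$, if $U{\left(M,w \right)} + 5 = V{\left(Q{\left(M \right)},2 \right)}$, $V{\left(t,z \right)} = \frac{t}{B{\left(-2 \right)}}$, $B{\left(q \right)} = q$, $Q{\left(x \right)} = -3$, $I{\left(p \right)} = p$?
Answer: $- \frac{16390529}{2419590} \approx -6.7741$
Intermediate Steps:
$V{\left(t,z \right)} = - \frac{t}{2}$ ($V{\left(t,z \right)} = \frac{t}{-2} = t \left(- \frac{1}{2}\right) = - \frac{t}{2}$)
$U{\left(M,w \right)} = - \frac{7}{2}$ ($U{\left(M,w \right)} = -5 - - \frac{3}{2} = -5 + \frac{3}{2} = - \frac{7}{2}$)
$\frac{4353}{-1849 - 885} - \frac{2293}{\left(-15\right) \left(U{\left(-4,I{\left(6 \right)} \right)} - 26\right)} = \frac{4353}{-1849 - 885} - \frac{2293}{\left(-15\right) \left(- \frac{7}{2} - 26\right)} = \frac{4353}{-2734} - \frac{2293}{\left(-15\right) \left(- \frac{59}{2}\right)} = 4353 \left(- \frac{1}{2734}\right) - \frac{2293}{\frac{885}{2}} = - \frac{4353}{2734} - \frac{4586}{885} = - \frac{16390529}{2419590}$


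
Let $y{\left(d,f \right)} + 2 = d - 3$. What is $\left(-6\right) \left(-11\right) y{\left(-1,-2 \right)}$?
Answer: $-396$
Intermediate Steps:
$y{\left(d,f \right)} = -5 + d$ ($y{\left(d,f \right)} = -2 + \left(d - 3\right) = -2 + \left(-3 + d\right) = -5 + d$)
$\left(-6\right) \left(-11\right) y{\left(-1,-2 \right)} = \left(-6\right) \left(-11\right) \left(-5 - 1\right) = 66 \left(-6\right) = -396$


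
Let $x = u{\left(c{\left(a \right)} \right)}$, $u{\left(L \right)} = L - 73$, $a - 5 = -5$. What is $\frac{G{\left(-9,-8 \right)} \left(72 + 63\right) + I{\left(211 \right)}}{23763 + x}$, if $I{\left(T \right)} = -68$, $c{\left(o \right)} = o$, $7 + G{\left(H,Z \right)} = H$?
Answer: $- \frac{1114}{11845} \approx -0.094048$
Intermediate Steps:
$G{\left(H,Z \right)} = -7 + H$
$a = 0$ ($a = 5 - 5 = 0$)
$u{\left(L \right)} = -73 + L$ ($u{\left(L \right)} = L - 73 = -73 + L$)
$x = -73$ ($x = -73 + 0 = -73$)
$\frac{G{\left(-9,-8 \right)} \left(72 + 63\right) + I{\left(211 \right)}}{23763 + x} = \frac{\left(-7 - 9\right) \left(72 + 63\right) - 68}{23763 - 73} = \frac{\left(-16\right) 135 - 68}{23690} = \left(-2160 - 68\right) \frac{1}{23690} = \left(-2228\right) \frac{1}{23690} = - \frac{1114}{11845}$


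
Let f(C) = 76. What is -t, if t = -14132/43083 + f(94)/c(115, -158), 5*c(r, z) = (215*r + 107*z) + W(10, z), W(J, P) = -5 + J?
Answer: 7849769/28090116 ≈ 0.27945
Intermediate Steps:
c(r, z) = 1 + 43*r + 107*z/5 (c(r, z) = ((215*r + 107*z) + (-5 + 10))/5 = ((107*z + 215*r) + 5)/5 = (5 + 107*z + 215*r)/5 = 1 + 43*r + 107*z/5)
t = -7849769/28090116 (t = -14132/43083 + 76/(1 + 43*115 + (107/5)*(-158)) = -14132*1/43083 + 76/(1 + 4945 - 16906/5) = -14132/43083 + 76/(7824/5) = -14132/43083 + 76*(5/7824) = -14132/43083 + 95/1956 = -7849769/28090116 ≈ -0.27945)
-t = -1*(-7849769/28090116) = 7849769/28090116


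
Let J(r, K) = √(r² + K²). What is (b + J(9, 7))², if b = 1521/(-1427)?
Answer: 267036211/2036329 - 3042*√130/1427 ≈ 106.83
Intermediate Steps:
J(r, K) = √(K² + r²)
b = -1521/1427 (b = 1521*(-1/1427) = -1521/1427 ≈ -1.0659)
(b + J(9, 7))² = (-1521/1427 + √(7² + 9²))² = (-1521/1427 + √(49 + 81))² = (-1521/1427 + √130)²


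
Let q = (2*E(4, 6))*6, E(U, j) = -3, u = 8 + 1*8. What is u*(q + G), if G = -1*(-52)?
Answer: 256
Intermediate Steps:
G = 52
u = 16 (u = 8 + 8 = 16)
q = -36 (q = (2*(-3))*6 = -6*6 = -36)
u*(q + G) = 16*(-36 + 52) = 16*16 = 256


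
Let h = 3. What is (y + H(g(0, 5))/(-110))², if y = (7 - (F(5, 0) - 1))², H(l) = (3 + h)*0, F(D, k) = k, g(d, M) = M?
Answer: 4096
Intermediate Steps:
H(l) = 0 (H(l) = (3 + 3)*0 = 6*0 = 0)
y = 64 (y = (7 - (0 - 1))² = (7 - 1*(-1))² = (7 + 1)² = 8² = 64)
(y + H(g(0, 5))/(-110))² = (64 + 0/(-110))² = (64 + 0*(-1/110))² = (64 + 0)² = 64² = 4096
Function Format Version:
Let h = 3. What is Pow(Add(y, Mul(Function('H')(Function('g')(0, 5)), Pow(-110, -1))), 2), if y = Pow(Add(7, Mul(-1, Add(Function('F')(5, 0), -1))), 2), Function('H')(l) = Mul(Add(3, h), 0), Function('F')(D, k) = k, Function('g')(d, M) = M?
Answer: 4096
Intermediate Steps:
Function('H')(l) = 0 (Function('H')(l) = Mul(Add(3, 3), 0) = Mul(6, 0) = 0)
y = 64 (y = Pow(Add(7, Mul(-1, Add(0, -1))), 2) = Pow(Add(7, Mul(-1, -1)), 2) = Pow(Add(7, 1), 2) = Pow(8, 2) = 64)
Pow(Add(y, Mul(Function('H')(Function('g')(0, 5)), Pow(-110, -1))), 2) = Pow(Add(64, Mul(0, Pow(-110, -1))), 2) = Pow(Add(64, Mul(0, Rational(-1, 110))), 2) = Pow(Add(64, 0), 2) = Pow(64, 2) = 4096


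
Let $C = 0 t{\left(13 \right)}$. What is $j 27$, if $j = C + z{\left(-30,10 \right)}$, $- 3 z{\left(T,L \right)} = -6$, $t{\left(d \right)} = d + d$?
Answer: $54$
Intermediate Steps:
$t{\left(d \right)} = 2 d$
$z{\left(T,L \right)} = 2$ ($z{\left(T,L \right)} = \left(- \frac{1}{3}\right) \left(-6\right) = 2$)
$C = 0$ ($C = 0 \cdot 2 \cdot 13 = 0 \cdot 26 = 0$)
$j = 2$ ($j = 0 + 2 = 2$)
$j 27 = 2 \cdot 27 = 54$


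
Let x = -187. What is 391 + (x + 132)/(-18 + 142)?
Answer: 48429/124 ≈ 390.56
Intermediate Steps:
391 + (x + 132)/(-18 + 142) = 391 + (-187 + 132)/(-18 + 142) = 391 - 55/124 = 48429/124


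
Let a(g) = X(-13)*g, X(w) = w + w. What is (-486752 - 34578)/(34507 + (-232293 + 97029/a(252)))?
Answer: 379528240/143998989 ≈ 2.6356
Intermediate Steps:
X(w) = 2*w
a(g) = -26*g (a(g) = (2*(-13))*g = -26*g)
(-486752 - 34578)/(34507 + (-232293 + 97029/a(252))) = (-486752 - 34578)/(34507 + (-232293 + 97029/((-26*252)))) = -521330/(34507 + (-232293 + 97029/(-6552))) = -521330/(34507 + (-232293 + 97029*(-1/6552))) = -521330/(34507 + (-232293 - 10781/728)) = -521330/(34507 - 169120085/728) = -521330/(-143998989/728) = -521330*(-728/143998989) = 379528240/143998989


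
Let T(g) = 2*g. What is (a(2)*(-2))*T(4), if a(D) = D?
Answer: -32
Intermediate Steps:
(a(2)*(-2))*T(4) = (2*(-2))*(2*4) = -4*8 = -32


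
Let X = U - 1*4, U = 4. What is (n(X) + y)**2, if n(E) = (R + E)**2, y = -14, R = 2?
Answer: 100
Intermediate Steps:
X = 0 (X = 4 - 1*4 = 4 - 4 = 0)
n(E) = (2 + E)**2
(n(X) + y)**2 = ((2 + 0)**2 - 14)**2 = (2**2 - 14)**2 = (4 - 14)**2 = (-10)**2 = 100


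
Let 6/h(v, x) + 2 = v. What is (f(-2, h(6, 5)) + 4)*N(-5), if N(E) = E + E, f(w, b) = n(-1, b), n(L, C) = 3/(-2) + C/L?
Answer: -10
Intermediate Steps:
h(v, x) = 6/(-2 + v)
n(L, C) = -3/2 + C/L (n(L, C) = 3*(-½) + C/L = -3/2 + C/L)
f(w, b) = -3/2 - b (f(w, b) = -3/2 + b/(-1) = -3/2 + b*(-1) = -3/2 - b)
N(E) = 2*E
(f(-2, h(6, 5)) + 4)*N(-5) = ((-3/2 - 6/(-2 + 6)) + 4)*(2*(-5)) = ((-3/2 - 6/4) + 4)*(-10) = ((-3/2 - 1*3/2) + 4)*(-10) = ((-3/2 - 3/2) + 4)*(-10) = (-3 + 4)*(-10) = 1*(-10) = -10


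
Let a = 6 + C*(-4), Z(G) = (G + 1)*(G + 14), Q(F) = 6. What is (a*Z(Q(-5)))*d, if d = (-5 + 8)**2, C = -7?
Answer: 42840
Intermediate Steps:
Z(G) = (1 + G)*(14 + G)
d = 9 (d = 3**2 = 9)
a = 34 (a = 6 - 7*(-4) = 6 + 28 = 34)
(a*Z(Q(-5)))*d = (34*(14 + 6**2 + 15*6))*9 = (34*(14 + 36 + 90))*9 = (34*140)*9 = 4760*9 = 42840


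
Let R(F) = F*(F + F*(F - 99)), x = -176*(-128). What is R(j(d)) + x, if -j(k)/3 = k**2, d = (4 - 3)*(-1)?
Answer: 21619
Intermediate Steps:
x = 22528
d = -1 (d = 1*(-1) = -1)
j(k) = -3*k**2
R(F) = F*(F + F*(-99 + F))
R(j(d)) + x = (-3*(-1)**2)**2*(-98 - 3*(-1)**2) + 22528 = (-3*1)**2*(-98 - 3*1) + 22528 = (-3)**2*(-98 - 3) + 22528 = 9*(-101) + 22528 = -909 + 22528 = 21619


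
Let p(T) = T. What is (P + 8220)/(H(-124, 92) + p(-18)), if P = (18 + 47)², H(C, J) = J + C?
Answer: -2489/10 ≈ -248.90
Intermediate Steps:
H(C, J) = C + J
P = 4225 (P = 65² = 4225)
(P + 8220)/(H(-124, 92) + p(-18)) = (4225 + 8220)/((-124 + 92) - 18) = 12445/(-32 - 18) = 12445/(-50) = 12445*(-1/50) = -2489/10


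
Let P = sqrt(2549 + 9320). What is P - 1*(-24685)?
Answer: 24685 + sqrt(11869) ≈ 24794.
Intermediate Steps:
P = sqrt(11869) ≈ 108.94
P - 1*(-24685) = sqrt(11869) - 1*(-24685) = sqrt(11869) + 24685 = 24685 + sqrt(11869)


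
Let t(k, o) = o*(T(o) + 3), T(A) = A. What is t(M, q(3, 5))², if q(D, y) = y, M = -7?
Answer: 1600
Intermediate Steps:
t(k, o) = o*(3 + o) (t(k, o) = o*(o + 3) = o*(3 + o))
t(M, q(3, 5))² = (5*(3 + 5))² = (5*8)² = 40² = 1600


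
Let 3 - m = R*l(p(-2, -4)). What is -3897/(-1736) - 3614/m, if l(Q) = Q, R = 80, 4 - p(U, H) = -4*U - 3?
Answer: -5950453/144088 ≈ -41.297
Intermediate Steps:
p(U, H) = 7 + 4*U (p(U, H) = 4 - (-4*U - 3) = 4 - (-3 - 4*U) = 4 + (3 + 4*U) = 7 + 4*U)
m = 83 (m = 3 - 80*(7 + 4*(-2)) = 3 - 80*(7 - 8) = 3 - 80*(-1) = 3 - 1*(-80) = 3 + 80 = 83)
-3897/(-1736) - 3614/m = -3897/(-1736) - 3614/83 = -3897*(-1/1736) - 3614*1/83 = 3897/1736 - 3614/83 = -5950453/144088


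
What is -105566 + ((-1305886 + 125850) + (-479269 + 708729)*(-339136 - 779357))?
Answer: -256650689382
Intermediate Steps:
-105566 + ((-1305886 + 125850) + (-479269 + 708729)*(-339136 - 779357)) = -105566 + (-1180036 + 229460*(-1118493)) = -105566 + (-1180036 - 256649403780) = -105566 - 256650583816 = -256650689382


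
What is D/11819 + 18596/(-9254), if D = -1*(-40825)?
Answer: 79004213/54686513 ≈ 1.4447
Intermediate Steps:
D = 40825
D/11819 + 18596/(-9254) = 40825/11819 + 18596/(-9254) = 40825*(1/11819) + 18596*(-1/9254) = 40825/11819 - 9298/4627 = 79004213/54686513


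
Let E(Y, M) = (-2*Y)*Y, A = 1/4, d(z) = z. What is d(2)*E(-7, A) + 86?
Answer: -110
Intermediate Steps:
A = ¼ ≈ 0.25000
E(Y, M) = -2*Y²
d(2)*E(-7, A) + 86 = 2*(-2*(-7)²) + 86 = 2*(-2*49) + 86 = 2*(-98) + 86 = -196 + 86 = -110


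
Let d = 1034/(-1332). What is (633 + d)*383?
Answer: 161266363/666 ≈ 2.4214e+5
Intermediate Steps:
d = -517/666 (d = 1034*(-1/1332) = -517/666 ≈ -0.77628)
(633 + d)*383 = (633 - 517/666)*383 = (421061/666)*383 = 161266363/666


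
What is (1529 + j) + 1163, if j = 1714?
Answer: 4406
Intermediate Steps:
(1529 + j) + 1163 = (1529 + 1714) + 1163 = 3243 + 1163 = 4406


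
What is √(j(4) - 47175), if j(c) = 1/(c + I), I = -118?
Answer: I*√613086414/114 ≈ 217.2*I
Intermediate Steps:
j(c) = 1/(-118 + c) (j(c) = 1/(c - 118) = 1/(-118 + c))
√(j(4) - 47175) = √(1/(-118 + 4) - 47175) = √(1/(-114) - 47175) = √(-1/114 - 47175) = √(-5377951/114) = I*√613086414/114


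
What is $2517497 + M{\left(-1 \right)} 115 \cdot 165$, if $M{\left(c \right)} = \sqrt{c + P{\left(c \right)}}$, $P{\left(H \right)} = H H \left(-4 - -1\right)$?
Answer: $2517497 + 37950 i \approx 2.5175 \cdot 10^{6} + 37950.0 i$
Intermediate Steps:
$P{\left(H \right)} = - 3 H^{2}$ ($P{\left(H \right)} = H^{2} \left(-4 + 1\right) = H^{2} \left(-3\right) = - 3 H^{2}$)
$M{\left(c \right)} = \sqrt{c - 3 c^{2}}$
$2517497 + M{\left(-1 \right)} 115 \cdot 165 = 2517497 + \sqrt{- (1 - -3)} 115 \cdot 165 = 2517497 + \sqrt{- (1 + 3)} 115 \cdot 165 = 2517497 + \sqrt{\left(-1\right) 4} \cdot 115 \cdot 165 = 2517497 + \sqrt{-4} \cdot 115 \cdot 165 = 2517497 + 2 i 115 \cdot 165 = 2517497 + 230 i 165 = 2517497 + 37950 i$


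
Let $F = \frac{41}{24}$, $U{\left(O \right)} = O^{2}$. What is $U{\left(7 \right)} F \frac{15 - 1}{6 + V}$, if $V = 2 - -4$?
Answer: $\frac{14063}{144} \approx 97.66$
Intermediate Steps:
$V = 6$ ($V = 2 + 4 = 6$)
$F = \frac{41}{24}$ ($F = 41 \cdot \frac{1}{24} = \frac{41}{24} \approx 1.7083$)
$U{\left(7 \right)} F \frac{15 - 1}{6 + V} = 7^{2} \cdot \frac{41}{24} \frac{15 - 1}{6 + 6} = 49 \cdot \frac{41}{24} \cdot \frac{14}{12} = \frac{2009 \cdot 14 \cdot \frac{1}{12}}{24} = \frac{2009}{24} \cdot \frac{7}{6} = \frac{14063}{144}$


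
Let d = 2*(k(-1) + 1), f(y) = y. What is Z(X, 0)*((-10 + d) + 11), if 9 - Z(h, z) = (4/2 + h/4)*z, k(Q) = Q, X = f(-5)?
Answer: 9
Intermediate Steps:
X = -5
d = 0 (d = 2*(-1 + 1) = 2*0 = 0)
Z(h, z) = 9 - z*(2 + h/4) (Z(h, z) = 9 - (4/2 + h/4)*z = 9 - (4*(1/2) + h*(1/4))*z = 9 - (2 + h/4)*z = 9 - z*(2 + h/4))
Z(X, 0)*((-10 + d) + 11) = (9 - 2*0 - 1/4*(-5)*0)*((-10 + 0) + 11) = (9 + 0 + 0)*(-10 + 11) = 9*1 = 9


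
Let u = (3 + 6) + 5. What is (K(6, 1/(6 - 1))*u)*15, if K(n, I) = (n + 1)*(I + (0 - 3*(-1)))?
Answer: 4704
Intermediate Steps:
u = 14 (u = 9 + 5 = 14)
K(n, I) = (1 + n)*(3 + I) (K(n, I) = (1 + n)*(I + (0 + 3)) = (1 + n)*(I + 3) = (1 + n)*(3 + I))
(K(6, 1/(6 - 1))*u)*15 = ((3 + 1/(6 - 1) + 3*6 + 6/(6 - 1))*14)*15 = ((3 + 1/5 + 18 + 6/5)*14)*15 = ((3 + ⅕ + 18 + (⅕)*6)*14)*15 = ((3 + ⅕ + 18 + 6/5)*14)*15 = ((112/5)*14)*15 = (1568/5)*15 = 4704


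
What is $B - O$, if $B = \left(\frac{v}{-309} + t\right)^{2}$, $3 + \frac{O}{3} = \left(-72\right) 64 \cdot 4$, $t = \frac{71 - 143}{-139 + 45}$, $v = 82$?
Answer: $\frac{11664846794245}{210917529} \approx 55305.0$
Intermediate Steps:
$t = \frac{36}{47}$ ($t = - \frac{72}{-94} = \left(-72\right) \left(- \frac{1}{94}\right) = \frac{36}{47} \approx 0.76596$)
$O = -55305$ ($O = -9 + 3 \left(-72\right) 64 \cdot 4 = -9 + 3 \left(\left(-4608\right) 4\right) = -9 + 3 \left(-18432\right) = -9 - 55296 = -55305$)
$B = \frac{52852900}{210917529}$ ($B = \left(\frac{82}{-309} + \frac{36}{47}\right)^{2} = \left(82 \left(- \frac{1}{309}\right) + \frac{36}{47}\right)^{2} = \left(- \frac{82}{309} + \frac{36}{47}\right)^{2} = \left(\frac{7270}{14523}\right)^{2} = \frac{52852900}{210917529} \approx 0.25059$)
$B - O = \frac{52852900}{210917529} - -55305 = \frac{52852900}{210917529} + 55305 = \frac{11664846794245}{210917529}$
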